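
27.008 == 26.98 False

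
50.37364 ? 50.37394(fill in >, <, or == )<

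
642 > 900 False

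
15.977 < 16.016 True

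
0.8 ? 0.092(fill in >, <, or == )>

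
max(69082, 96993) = 96993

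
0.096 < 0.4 True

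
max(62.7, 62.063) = 62.7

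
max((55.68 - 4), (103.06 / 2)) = 51.68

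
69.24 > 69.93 False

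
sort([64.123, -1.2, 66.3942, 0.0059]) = [-1.2, 0.0059, 64.123, 66.3942]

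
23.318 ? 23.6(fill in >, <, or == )<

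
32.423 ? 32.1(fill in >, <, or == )>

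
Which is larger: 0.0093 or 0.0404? 0.0404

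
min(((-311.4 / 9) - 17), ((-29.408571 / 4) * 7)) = -51.6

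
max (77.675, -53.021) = 77.675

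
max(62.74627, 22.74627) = 62.74627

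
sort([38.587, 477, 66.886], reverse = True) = [477, 66.886, 38.587]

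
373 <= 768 True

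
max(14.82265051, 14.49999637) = 14.82265051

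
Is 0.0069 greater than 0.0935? No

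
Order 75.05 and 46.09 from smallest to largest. 46.09, 75.05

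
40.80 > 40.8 False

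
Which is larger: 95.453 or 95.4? 95.453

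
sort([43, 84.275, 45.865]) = [43, 45.865, 84.275]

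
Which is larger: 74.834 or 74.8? 74.834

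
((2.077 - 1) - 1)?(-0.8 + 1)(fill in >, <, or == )<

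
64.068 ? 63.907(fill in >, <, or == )>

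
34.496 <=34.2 False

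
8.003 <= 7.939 False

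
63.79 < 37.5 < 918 False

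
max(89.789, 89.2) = 89.789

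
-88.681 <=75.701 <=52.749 False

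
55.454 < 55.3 False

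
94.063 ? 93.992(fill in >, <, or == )>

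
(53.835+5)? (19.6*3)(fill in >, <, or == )>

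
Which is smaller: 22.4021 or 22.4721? 22.4021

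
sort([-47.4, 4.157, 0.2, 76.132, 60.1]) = [-47.4, 0.2, 4.157, 60.1, 76.132]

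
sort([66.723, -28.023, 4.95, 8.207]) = [-28.023, 4.95, 8.207, 66.723]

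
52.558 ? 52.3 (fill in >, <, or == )>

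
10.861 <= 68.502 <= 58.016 False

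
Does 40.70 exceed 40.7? No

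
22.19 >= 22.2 False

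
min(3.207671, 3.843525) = 3.207671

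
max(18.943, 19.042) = 19.042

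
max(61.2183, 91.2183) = 91.2183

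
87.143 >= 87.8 False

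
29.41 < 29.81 True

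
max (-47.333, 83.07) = 83.07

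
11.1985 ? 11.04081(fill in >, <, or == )>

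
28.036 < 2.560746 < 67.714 False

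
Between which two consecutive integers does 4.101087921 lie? 4 and 5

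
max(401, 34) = 401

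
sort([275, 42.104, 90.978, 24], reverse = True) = [275, 90.978, 42.104, 24]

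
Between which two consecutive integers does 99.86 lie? 99 and 100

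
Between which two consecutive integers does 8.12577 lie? 8 and 9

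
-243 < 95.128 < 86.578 False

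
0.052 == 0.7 False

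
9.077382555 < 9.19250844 True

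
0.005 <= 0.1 True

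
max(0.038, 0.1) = 0.1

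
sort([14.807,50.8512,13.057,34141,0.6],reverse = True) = [34141,50.8512,14.807,13.057,0.6]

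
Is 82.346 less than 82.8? Yes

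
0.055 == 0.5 False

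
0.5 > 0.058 True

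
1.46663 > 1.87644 False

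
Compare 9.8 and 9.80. They are equal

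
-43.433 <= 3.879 True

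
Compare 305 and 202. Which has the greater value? 305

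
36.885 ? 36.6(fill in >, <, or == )>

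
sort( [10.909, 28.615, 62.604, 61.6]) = [10.909, 28.615, 61.6, 62.604]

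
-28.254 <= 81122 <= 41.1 False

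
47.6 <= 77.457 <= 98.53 True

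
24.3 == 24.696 False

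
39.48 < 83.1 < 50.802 False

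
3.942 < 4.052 True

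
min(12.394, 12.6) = 12.394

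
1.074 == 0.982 False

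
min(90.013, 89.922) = 89.922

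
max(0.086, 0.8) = 0.8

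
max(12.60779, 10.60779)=12.60779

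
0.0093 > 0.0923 False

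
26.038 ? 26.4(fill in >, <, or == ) <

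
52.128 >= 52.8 False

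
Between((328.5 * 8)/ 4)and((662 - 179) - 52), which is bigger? ((328.5 * 8)/ 4)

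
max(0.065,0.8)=0.8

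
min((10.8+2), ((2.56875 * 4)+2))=12.275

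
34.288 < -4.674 False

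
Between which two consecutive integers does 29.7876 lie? 29 and 30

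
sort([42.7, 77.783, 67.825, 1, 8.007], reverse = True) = [77.783, 67.825, 42.7, 8.007, 1]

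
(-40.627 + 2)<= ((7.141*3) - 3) True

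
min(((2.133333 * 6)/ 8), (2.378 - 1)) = 1.378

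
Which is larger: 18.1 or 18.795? 18.795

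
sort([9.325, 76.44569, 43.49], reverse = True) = [76.44569, 43.49, 9.325]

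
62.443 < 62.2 False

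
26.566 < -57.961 False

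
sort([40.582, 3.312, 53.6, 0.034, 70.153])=[0.034, 3.312, 40.582, 53.6, 70.153]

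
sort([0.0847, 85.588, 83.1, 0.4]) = [0.0847, 0.4, 83.1, 85.588]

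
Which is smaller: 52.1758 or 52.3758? 52.1758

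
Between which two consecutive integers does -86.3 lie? -87 and -86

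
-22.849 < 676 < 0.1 False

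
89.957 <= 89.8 False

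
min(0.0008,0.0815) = 0.0008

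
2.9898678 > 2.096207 True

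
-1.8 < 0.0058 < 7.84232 True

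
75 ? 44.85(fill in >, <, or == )>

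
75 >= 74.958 True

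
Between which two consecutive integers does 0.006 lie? 0 and 1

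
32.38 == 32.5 False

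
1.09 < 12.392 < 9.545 False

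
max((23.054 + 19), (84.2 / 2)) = 42.1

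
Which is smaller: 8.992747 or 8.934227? 8.934227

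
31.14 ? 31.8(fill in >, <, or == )<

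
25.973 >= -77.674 True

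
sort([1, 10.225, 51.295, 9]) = [1, 9, 10.225, 51.295]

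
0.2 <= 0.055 False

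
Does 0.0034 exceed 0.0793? No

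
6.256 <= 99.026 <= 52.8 False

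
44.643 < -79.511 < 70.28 False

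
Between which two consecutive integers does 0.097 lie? 0 and 1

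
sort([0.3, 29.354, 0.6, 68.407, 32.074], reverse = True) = [68.407, 32.074, 29.354, 0.6, 0.3]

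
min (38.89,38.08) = 38.08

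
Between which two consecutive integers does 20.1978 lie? 20 and 21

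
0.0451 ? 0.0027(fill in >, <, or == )>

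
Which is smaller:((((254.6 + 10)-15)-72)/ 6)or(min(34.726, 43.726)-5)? ((((254.6 + 10)-15)-72)/ 6)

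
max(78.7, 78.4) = 78.7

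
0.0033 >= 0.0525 False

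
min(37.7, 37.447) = 37.447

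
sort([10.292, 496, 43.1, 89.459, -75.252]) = [-75.252, 10.292, 43.1, 89.459, 496]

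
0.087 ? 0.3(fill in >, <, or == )<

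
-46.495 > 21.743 False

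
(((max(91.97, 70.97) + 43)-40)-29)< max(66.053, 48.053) True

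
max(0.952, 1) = 1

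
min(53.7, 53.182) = 53.182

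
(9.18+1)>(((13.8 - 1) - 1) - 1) False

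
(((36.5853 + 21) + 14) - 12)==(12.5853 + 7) False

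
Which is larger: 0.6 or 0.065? 0.6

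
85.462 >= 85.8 False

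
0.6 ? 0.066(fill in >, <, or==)>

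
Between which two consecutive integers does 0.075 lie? 0 and 1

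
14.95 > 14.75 True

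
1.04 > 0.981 True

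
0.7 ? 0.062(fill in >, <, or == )>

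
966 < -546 False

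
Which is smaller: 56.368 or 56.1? 56.1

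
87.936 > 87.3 True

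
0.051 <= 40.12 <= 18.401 False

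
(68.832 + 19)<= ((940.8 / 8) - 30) False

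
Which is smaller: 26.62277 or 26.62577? 26.62277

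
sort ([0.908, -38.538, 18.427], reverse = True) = [18.427, 0.908, -38.538]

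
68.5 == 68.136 False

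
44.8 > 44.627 True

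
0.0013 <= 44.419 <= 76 True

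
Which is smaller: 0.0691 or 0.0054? 0.0054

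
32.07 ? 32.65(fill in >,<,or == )<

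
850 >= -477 True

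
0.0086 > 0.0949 False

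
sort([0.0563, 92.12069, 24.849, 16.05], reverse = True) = [92.12069, 24.849, 16.05, 0.0563]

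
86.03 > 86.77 False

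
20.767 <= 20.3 False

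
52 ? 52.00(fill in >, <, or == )==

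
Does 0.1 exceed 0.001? Yes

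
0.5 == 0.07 False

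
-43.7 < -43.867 False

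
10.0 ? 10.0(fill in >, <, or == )==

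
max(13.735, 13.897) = 13.897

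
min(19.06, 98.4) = 19.06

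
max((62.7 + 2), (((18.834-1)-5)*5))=64.7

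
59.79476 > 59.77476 True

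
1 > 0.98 True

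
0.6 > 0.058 True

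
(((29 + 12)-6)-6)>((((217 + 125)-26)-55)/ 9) False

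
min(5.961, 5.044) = 5.044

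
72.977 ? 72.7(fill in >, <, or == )>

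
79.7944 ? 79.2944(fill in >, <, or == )>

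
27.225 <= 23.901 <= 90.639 False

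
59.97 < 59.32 False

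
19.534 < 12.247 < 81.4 False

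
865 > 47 True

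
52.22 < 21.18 False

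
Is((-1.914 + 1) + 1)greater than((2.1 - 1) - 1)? No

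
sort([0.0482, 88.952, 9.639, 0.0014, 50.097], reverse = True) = [88.952, 50.097, 9.639, 0.0482, 0.0014]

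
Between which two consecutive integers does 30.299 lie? 30 and 31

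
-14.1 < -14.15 False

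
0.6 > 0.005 True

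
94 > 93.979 True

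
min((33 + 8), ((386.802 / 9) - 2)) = 40.978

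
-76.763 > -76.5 False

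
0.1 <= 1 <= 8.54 True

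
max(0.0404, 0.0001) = 0.0404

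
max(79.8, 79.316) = 79.8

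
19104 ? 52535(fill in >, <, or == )<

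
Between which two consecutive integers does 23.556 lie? 23 and 24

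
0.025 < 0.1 True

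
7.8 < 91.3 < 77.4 False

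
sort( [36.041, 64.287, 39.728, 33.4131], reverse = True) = [64.287, 39.728, 36.041, 33.4131]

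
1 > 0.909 True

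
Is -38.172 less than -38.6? No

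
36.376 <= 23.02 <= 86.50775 False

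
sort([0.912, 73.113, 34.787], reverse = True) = [73.113, 34.787, 0.912]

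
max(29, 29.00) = 29.00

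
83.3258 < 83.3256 False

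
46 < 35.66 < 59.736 False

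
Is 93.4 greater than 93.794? No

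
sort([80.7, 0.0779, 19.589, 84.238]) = [0.0779, 19.589, 80.7, 84.238]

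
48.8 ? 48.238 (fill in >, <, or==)>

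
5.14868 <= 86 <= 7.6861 False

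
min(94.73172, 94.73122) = 94.73122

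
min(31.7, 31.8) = 31.7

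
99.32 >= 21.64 True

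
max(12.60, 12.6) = 12.6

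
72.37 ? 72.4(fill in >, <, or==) <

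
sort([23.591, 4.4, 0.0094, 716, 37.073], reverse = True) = [716, 37.073, 23.591, 4.4, 0.0094]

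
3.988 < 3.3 False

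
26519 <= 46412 True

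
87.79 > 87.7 True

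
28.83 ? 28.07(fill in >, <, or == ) >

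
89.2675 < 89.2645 False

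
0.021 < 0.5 True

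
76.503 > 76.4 True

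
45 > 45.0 False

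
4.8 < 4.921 True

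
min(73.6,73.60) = 73.6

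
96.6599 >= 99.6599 False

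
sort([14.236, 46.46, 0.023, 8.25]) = [0.023, 8.25, 14.236, 46.46]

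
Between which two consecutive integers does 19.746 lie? 19 and 20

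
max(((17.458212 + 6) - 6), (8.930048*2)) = 17.860096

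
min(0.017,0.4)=0.017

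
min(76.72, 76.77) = 76.72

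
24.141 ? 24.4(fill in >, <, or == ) <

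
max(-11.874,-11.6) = -11.6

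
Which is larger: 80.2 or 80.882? 80.882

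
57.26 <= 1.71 False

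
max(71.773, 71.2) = 71.773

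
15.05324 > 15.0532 True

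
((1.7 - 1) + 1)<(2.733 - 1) True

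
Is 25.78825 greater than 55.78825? No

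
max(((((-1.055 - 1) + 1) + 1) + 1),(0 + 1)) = 1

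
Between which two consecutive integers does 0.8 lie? 0 and 1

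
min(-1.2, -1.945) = -1.945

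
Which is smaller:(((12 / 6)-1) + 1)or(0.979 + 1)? (0.979 + 1)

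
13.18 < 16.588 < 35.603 True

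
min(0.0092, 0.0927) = 0.0092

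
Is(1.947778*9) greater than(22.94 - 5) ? No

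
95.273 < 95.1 False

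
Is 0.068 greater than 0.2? No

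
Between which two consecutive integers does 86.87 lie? 86 and 87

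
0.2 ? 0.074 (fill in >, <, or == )>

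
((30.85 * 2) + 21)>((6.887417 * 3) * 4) True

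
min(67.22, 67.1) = 67.1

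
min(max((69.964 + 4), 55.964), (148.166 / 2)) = 73.964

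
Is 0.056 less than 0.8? Yes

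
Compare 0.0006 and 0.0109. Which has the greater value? 0.0109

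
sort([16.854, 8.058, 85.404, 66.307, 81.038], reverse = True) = [85.404, 81.038, 66.307, 16.854, 8.058]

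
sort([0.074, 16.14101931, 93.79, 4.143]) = [0.074, 4.143, 16.14101931, 93.79]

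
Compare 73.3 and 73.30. They are equal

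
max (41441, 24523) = 41441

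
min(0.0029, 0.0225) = 0.0029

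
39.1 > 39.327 False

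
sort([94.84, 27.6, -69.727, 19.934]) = [-69.727, 19.934, 27.6, 94.84]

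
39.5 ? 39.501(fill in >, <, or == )<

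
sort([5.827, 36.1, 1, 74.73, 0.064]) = [0.064, 1, 5.827, 36.1, 74.73]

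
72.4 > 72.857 False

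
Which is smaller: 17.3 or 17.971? 17.3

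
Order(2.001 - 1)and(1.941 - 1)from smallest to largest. (1.941 - 1), (2.001 - 1)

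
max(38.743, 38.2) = 38.743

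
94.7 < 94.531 False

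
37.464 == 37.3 False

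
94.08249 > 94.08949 False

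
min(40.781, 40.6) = 40.6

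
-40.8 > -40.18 False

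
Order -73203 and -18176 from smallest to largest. -73203, -18176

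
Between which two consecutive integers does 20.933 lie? 20 and 21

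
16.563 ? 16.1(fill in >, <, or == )>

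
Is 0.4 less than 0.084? No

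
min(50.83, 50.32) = 50.32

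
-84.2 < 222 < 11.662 False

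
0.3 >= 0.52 False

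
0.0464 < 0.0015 False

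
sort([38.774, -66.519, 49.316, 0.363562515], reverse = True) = [49.316, 38.774, 0.363562515, -66.519]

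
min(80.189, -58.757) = -58.757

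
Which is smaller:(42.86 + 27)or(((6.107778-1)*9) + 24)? (42.86 + 27)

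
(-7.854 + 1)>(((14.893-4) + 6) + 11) False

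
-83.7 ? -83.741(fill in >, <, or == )>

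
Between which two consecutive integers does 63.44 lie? 63 and 64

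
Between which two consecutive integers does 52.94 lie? 52 and 53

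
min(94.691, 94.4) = 94.4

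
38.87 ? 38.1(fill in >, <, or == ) >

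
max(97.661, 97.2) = 97.661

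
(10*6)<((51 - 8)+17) False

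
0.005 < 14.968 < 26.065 True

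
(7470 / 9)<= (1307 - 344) True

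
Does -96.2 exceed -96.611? Yes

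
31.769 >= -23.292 True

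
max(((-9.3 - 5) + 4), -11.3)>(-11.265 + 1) False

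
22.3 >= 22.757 False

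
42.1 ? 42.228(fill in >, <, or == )<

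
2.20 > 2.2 False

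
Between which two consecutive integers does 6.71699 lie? 6 and 7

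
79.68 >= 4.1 True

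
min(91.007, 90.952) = 90.952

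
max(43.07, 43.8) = 43.8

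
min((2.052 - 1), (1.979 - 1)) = 0.979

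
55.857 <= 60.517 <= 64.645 True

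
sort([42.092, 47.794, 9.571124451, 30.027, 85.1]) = [9.571124451, 30.027, 42.092, 47.794, 85.1]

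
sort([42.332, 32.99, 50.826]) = [32.99, 42.332, 50.826]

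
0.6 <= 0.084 False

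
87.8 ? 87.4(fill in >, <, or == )>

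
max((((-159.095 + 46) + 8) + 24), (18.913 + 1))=19.913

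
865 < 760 False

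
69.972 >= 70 False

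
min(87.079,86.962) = 86.962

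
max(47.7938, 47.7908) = 47.7938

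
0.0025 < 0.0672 True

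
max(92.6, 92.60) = 92.60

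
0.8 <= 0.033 False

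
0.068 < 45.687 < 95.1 True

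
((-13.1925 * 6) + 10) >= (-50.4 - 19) True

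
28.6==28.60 True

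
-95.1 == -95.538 False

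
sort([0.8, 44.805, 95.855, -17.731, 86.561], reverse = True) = [95.855, 86.561, 44.805, 0.8, -17.731]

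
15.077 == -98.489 False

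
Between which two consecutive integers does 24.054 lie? 24 and 25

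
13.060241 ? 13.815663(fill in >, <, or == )<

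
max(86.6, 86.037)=86.6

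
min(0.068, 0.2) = 0.068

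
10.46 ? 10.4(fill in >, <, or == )>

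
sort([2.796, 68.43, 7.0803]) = [2.796, 7.0803, 68.43]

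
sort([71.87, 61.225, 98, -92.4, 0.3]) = [-92.4, 0.3, 61.225, 71.87, 98]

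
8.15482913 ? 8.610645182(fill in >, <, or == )<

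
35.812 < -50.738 False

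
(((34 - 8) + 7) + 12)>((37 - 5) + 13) False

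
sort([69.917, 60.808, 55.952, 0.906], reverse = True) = [69.917, 60.808, 55.952, 0.906]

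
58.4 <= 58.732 True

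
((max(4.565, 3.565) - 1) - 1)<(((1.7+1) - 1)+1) True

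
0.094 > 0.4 False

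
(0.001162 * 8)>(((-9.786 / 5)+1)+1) False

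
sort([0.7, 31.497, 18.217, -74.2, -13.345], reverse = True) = [31.497, 18.217, 0.7, -13.345, -74.2]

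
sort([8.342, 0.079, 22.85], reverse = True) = [22.85, 8.342, 0.079]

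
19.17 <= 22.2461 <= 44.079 True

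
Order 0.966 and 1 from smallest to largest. 0.966, 1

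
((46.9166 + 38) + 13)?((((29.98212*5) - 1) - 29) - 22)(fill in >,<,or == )>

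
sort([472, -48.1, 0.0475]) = [-48.1, 0.0475, 472]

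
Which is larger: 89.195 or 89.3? 89.3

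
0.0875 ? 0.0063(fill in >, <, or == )>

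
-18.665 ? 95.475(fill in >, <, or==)<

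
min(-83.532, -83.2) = -83.532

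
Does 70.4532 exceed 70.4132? Yes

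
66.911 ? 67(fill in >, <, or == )<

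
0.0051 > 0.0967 False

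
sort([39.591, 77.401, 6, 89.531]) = [6, 39.591, 77.401, 89.531]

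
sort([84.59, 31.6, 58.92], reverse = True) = [84.59, 58.92, 31.6]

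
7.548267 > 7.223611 True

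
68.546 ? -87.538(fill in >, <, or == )>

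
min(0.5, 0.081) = 0.081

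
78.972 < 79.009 True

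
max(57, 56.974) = 57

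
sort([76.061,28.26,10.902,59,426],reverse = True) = [426,76.061,59,28.26,10.902]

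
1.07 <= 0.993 False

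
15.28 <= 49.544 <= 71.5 True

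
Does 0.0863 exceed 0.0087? Yes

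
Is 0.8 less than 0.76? No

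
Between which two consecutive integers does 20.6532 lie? 20 and 21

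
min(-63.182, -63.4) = -63.4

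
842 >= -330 True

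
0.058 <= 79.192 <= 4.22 False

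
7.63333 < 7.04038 False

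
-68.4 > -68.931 True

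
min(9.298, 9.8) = 9.298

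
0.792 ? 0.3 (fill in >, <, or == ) >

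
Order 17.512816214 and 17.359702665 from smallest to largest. 17.359702665, 17.512816214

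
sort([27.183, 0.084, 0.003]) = [0.003, 0.084, 27.183]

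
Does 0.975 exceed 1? No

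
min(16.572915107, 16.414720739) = 16.414720739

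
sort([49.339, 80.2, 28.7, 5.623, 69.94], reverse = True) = [80.2, 69.94, 49.339, 28.7, 5.623]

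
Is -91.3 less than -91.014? Yes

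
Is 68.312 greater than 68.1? Yes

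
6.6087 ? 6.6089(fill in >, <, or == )<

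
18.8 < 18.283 False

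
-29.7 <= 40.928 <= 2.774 False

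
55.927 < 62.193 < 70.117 True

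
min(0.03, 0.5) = 0.03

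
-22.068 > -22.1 True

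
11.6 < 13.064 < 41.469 True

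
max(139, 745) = 745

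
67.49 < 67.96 True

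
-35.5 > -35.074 False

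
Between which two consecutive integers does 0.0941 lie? 0 and 1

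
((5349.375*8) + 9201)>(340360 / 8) True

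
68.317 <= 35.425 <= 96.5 False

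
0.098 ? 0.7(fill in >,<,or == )<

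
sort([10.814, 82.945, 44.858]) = [10.814, 44.858, 82.945]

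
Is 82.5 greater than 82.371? Yes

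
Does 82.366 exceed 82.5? No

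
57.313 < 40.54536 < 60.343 False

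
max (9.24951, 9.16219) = 9.24951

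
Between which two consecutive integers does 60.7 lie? 60 and 61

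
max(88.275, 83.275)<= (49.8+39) True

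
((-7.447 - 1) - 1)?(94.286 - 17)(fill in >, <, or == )<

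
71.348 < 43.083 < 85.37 False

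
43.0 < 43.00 False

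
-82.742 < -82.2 True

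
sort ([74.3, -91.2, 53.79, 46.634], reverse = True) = [74.3, 53.79, 46.634, -91.2]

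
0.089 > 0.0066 True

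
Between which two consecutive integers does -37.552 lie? -38 and -37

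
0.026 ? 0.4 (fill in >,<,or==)<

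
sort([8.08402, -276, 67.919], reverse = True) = [67.919, 8.08402, -276]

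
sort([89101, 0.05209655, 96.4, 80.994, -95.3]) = [-95.3, 0.05209655, 80.994, 96.4, 89101]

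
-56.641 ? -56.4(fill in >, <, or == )<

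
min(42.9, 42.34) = 42.34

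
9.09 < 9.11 True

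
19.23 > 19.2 True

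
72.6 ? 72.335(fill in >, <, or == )>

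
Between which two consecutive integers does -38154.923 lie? -38155 and -38154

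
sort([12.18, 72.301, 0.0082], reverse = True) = [72.301, 12.18, 0.0082]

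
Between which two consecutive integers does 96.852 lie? 96 and 97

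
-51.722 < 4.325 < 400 True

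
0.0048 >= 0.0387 False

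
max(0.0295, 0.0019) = 0.0295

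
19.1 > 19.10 False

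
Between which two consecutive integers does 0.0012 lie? 0 and 1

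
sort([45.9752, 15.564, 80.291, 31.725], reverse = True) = [80.291, 45.9752, 31.725, 15.564]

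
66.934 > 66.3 True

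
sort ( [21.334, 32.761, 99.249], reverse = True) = [99.249, 32.761, 21.334]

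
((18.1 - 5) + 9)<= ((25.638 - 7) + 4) True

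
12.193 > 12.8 False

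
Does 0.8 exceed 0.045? Yes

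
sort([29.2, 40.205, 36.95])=[29.2, 36.95, 40.205]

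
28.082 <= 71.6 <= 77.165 True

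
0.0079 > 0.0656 False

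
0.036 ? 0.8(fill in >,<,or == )<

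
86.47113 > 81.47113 True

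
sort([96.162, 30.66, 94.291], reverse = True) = [96.162, 94.291, 30.66]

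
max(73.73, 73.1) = 73.73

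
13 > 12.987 True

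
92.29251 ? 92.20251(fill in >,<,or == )>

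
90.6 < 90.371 False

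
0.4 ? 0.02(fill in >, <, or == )>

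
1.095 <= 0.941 False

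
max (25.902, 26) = 26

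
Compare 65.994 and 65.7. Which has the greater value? 65.994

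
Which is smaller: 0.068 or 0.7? 0.068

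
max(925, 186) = 925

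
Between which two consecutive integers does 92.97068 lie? 92 and 93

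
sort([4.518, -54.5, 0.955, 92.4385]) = [-54.5, 0.955, 4.518, 92.4385]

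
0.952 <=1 True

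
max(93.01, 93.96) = 93.96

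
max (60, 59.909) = 60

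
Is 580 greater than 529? Yes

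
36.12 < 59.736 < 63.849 True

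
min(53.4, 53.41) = 53.4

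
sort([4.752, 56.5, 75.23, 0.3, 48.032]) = [0.3, 4.752, 48.032, 56.5, 75.23]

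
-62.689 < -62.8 False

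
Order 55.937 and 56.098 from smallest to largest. 55.937, 56.098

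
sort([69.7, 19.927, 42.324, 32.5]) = [19.927, 32.5, 42.324, 69.7]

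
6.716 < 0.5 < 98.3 False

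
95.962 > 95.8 True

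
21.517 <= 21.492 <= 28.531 False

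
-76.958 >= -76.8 False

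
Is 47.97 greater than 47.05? Yes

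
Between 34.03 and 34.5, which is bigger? 34.5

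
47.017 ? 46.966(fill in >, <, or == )>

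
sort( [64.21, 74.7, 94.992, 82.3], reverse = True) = [94.992, 82.3, 74.7, 64.21]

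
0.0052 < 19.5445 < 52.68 True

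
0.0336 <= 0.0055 False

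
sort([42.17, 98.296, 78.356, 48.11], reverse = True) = [98.296, 78.356, 48.11, 42.17]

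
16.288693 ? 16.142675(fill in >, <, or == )>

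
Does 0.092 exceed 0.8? No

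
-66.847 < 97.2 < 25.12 False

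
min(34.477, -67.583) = -67.583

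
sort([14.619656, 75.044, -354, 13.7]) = [-354, 13.7, 14.619656, 75.044]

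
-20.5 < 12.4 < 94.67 True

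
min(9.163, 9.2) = 9.163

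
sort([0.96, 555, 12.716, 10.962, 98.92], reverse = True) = [555, 98.92, 12.716, 10.962, 0.96]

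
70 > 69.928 True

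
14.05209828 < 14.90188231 True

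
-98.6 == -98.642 False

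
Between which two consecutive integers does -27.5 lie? -28 and -27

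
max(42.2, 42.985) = 42.985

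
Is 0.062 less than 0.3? Yes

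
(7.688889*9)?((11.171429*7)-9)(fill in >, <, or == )<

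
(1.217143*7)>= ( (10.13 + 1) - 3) True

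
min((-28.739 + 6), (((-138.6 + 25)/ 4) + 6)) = -22.739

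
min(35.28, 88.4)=35.28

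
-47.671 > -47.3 False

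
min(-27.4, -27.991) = -27.991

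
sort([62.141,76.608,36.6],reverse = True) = [76.608,62.141,36.6]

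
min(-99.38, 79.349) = -99.38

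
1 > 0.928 True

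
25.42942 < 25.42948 True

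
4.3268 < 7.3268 True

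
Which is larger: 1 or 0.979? 1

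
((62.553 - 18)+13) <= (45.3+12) False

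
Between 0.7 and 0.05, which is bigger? 0.7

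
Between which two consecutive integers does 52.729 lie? 52 and 53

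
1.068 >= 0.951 True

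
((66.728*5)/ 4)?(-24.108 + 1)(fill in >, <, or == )>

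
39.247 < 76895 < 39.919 False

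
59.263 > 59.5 False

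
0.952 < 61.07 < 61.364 True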